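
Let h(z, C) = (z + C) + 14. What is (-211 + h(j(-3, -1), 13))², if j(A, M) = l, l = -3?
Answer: 34969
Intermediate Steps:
j(A, M) = -3
h(z, C) = 14 + C + z (h(z, C) = (C + z) + 14 = 14 + C + z)
(-211 + h(j(-3, -1), 13))² = (-211 + (14 + 13 - 3))² = (-211 + 24)² = (-187)² = 34969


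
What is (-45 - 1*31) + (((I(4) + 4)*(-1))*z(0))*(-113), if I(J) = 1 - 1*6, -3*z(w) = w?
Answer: -76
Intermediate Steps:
z(w) = -w/3
I(J) = -5 (I(J) = 1 - 6 = -5)
(-45 - 1*31) + (((I(4) + 4)*(-1))*z(0))*(-113) = (-45 - 1*31) + (((-5 + 4)*(-1))*(-⅓*0))*(-113) = (-45 - 31) + (-1*(-1)*0)*(-113) = -76 + (1*0)*(-113) = -76 + 0*(-113) = -76 + 0 = -76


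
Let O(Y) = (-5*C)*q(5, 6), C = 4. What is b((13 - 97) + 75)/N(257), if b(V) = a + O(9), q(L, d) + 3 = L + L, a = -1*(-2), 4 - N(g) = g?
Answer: 6/11 ≈ 0.54545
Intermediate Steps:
N(g) = 4 - g
a = 2
q(L, d) = -3 + 2*L (q(L, d) = -3 + (L + L) = -3 + 2*L)
O(Y) = -140 (O(Y) = (-5*4)*(-3 + 2*5) = -20*(-3 + 10) = -20*7 = -140)
b(V) = -138 (b(V) = 2 - 140 = -138)
b((13 - 97) + 75)/N(257) = -138/(4 - 1*257) = -138/(4 - 257) = -138/(-253) = -138*(-1/253) = 6/11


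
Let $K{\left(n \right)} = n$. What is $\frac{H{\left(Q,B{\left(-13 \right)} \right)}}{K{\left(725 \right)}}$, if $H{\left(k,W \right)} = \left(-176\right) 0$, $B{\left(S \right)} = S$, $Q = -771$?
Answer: $0$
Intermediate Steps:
$H{\left(k,W \right)} = 0$
$\frac{H{\left(Q,B{\left(-13 \right)} \right)}}{K{\left(725 \right)}} = \frac{0}{725} = 0 \cdot \frac{1}{725} = 0$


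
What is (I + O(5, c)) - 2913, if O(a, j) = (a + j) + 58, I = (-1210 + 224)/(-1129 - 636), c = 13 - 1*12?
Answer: -5027499/1765 ≈ -2848.4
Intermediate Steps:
c = 1 (c = 13 - 12 = 1)
I = 986/1765 (I = -986/(-1765) = -986*(-1/1765) = 986/1765 ≈ 0.55864)
O(a, j) = 58 + a + j
(I + O(5, c)) - 2913 = (986/1765 + (58 + 5 + 1)) - 2913 = (986/1765 + 64) - 2913 = 113946/1765 - 2913 = -5027499/1765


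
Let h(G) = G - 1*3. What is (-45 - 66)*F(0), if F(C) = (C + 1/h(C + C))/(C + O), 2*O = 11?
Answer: 74/11 ≈ 6.7273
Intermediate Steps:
h(G) = -3 + G (h(G) = G - 3 = -3 + G)
O = 11/2 (O = (½)*11 = 11/2 ≈ 5.5000)
F(C) = (C + 1/(-3 + 2*C))/(11/2 + C) (F(C) = (C + 1/(-3 + (C + C)))/(C + 11/2) = (C + 1/(-3 + 2*C))/(11/2 + C))
(-45 - 66)*F(0) = (-45 - 66)*(2*(1 + 0*(-3 + 2*0))/((-3 + 2*0)*(11 + 2*0))) = -222*(1 + 0*(-3 + 0))/((-3 + 0)*(11 + 0)) = -222*(1 + 0*(-3))/((-3)*11) = -222*(-1)*(1 + 0)/(3*11) = -222*(-1)/(3*11) = -111*(-2/33) = 74/11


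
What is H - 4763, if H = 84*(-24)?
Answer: -6779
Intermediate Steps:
H = -2016
H - 4763 = -2016 - 4763 = -6779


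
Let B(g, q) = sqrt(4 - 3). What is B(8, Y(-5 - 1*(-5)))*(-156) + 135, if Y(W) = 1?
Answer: -21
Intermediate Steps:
B(g, q) = 1 (B(g, q) = sqrt(1) = 1)
B(8, Y(-5 - 1*(-5)))*(-156) + 135 = 1*(-156) + 135 = -156 + 135 = -21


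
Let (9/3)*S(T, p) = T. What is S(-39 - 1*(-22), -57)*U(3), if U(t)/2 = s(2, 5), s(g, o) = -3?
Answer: 34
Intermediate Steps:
U(t) = -6 (U(t) = 2*(-3) = -6)
S(T, p) = T/3
S(-39 - 1*(-22), -57)*U(3) = ((-39 - 1*(-22))/3)*(-6) = ((-39 + 22)/3)*(-6) = ((1/3)*(-17))*(-6) = -17/3*(-6) = 34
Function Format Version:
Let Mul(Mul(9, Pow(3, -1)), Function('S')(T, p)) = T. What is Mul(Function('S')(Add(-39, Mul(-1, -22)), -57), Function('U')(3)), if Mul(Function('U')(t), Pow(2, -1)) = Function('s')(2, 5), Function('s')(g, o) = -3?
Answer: 34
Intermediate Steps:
Function('U')(t) = -6 (Function('U')(t) = Mul(2, -3) = -6)
Function('S')(T, p) = Mul(Rational(1, 3), T)
Mul(Function('S')(Add(-39, Mul(-1, -22)), -57), Function('U')(3)) = Mul(Mul(Rational(1, 3), Add(-39, Mul(-1, -22))), -6) = Mul(Mul(Rational(1, 3), Add(-39, 22)), -6) = Mul(Mul(Rational(1, 3), -17), -6) = Mul(Rational(-17, 3), -6) = 34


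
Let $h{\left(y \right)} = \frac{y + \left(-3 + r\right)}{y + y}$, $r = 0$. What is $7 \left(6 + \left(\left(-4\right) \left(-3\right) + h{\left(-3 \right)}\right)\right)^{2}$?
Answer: $2527$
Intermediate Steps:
$h{\left(y \right)} = \frac{-3 + y}{2 y}$ ($h{\left(y \right)} = \frac{y + \left(-3 + 0\right)}{y + y} = \frac{y - 3}{2 y} = \left(-3 + y\right) \frac{1}{2 y} = \frac{-3 + y}{2 y}$)
$7 \left(6 + \left(\left(-4\right) \left(-3\right) + h{\left(-3 \right)}\right)\right)^{2} = 7 \left(6 + \left(\left(-4\right) \left(-3\right) + \frac{-3 - 3}{2 \left(-3\right)}\right)\right)^{2} = 7 \left(6 + \left(12 + \frac{1}{2} \left(- \frac{1}{3}\right) \left(-6\right)\right)\right)^{2} = 7 \left(6 + \left(12 + 1\right)\right)^{2} = 7 \left(6 + 13\right)^{2} = 7 \cdot 19^{2} = 7 \cdot 361 = 2527$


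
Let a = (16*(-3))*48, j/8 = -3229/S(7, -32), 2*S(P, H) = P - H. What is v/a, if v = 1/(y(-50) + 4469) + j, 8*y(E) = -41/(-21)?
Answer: 4848878695/8433356256 ≈ 0.57496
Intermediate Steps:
y(E) = 41/168 (y(E) = (-41/(-21))/8 = (-41*(-1/21))/8 = (⅛)*(41/21) = 41/168)
S(P, H) = P/2 - H/2 (S(P, H) = (P - H)/2 = P/2 - H/2)
j = -51664/39 (j = 8*(-3229/((½)*7 - ½*(-32))) = 8*(-3229/(7/2 + 16)) = 8*(-3229/39/2) = 8*(-3229*2/39) = 8*(-6458/39) = -51664/39 ≈ -1324.7)
a = -2304 (a = -48*48 = -2304)
v = -38791029560/29282487 (v = 1/(41/168 + 4469) - 51664/39 = 1/(750833/168) - 51664/39 = 168/750833 - 51664/39 = -38791029560/29282487 ≈ -1324.7)
v/a = -38791029560/29282487/(-2304) = -38791029560/29282487*(-1/2304) = 4848878695/8433356256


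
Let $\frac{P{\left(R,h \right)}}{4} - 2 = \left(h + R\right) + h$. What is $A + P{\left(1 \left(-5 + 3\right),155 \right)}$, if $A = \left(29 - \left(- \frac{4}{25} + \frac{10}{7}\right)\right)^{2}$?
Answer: $\frac{61526609}{30625} \approx 2009.0$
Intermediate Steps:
$P{\left(R,h \right)} = 8 + 4 R + 8 h$ ($P{\left(R,h \right)} = 8 + 4 \left(\left(h + R\right) + h\right) = 8 + 4 \left(\left(R + h\right) + h\right) = 8 + 4 \left(R + 2 h\right) = 8 + \left(4 R + 8 h\right) = 8 + 4 R + 8 h$)
$A = \frac{23551609}{30625}$ ($A = \left(29 - \frac{222}{175}\right)^{2} = \left(\frac{4853}{175}\right)^{2} = \frac{23551609}{30625} \approx 769.03$)
$A + P{\left(1 \left(-5 + 3\right),155 \right)} = \frac{23551609}{30625} + \left(8 + 4 \cdot 1 \left(-5 + 3\right) + 8 \cdot 155\right) = \frac{23551609}{30625} + \left(8 + 4 \cdot 1 \left(-2\right) + 1240\right) = \frac{23551609}{30625} + \left(8 + 4 \left(-2\right) + 1240\right) = \frac{23551609}{30625} + \left(8 - 8 + 1240\right) = \frac{23551609}{30625} + 1240 = \frac{61526609}{30625}$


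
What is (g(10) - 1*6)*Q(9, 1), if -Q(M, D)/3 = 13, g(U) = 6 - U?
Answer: 390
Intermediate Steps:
Q(M, D) = -39 (Q(M, D) = -3*13 = -39)
(g(10) - 1*6)*Q(9, 1) = ((6 - 1*10) - 1*6)*(-39) = ((6 - 10) - 6)*(-39) = (-4 - 6)*(-39) = -10*(-39) = 390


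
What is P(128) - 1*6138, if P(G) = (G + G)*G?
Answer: 26630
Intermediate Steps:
P(G) = 2*G**2 (P(G) = (2*G)*G = 2*G**2)
P(128) - 1*6138 = 2*128**2 - 1*6138 = 2*16384 - 6138 = 32768 - 6138 = 26630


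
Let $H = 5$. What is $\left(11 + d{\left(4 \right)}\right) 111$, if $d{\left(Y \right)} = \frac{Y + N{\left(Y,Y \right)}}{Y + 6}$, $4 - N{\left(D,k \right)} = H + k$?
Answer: $\frac{12099}{10} \approx 1209.9$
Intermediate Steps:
$N{\left(D,k \right)} = -1 - k$ ($N{\left(D,k \right)} = 4 - \left(5 + k\right) = -1 - k$)
$d{\left(Y \right)} = - \frac{1}{6 + Y}$ ($d{\left(Y \right)} = \frac{Y - \left(1 + Y\right)}{Y + 6} = - \frac{1}{6 + Y}$)
$\left(11 + d{\left(4 \right)}\right) 111 = \left(11 - \frac{1}{6 + 4}\right) 111 = \left(11 - \frac{1}{10}\right) 111 = \frac{109}{10} \cdot 111 = \frac{12099}{10}$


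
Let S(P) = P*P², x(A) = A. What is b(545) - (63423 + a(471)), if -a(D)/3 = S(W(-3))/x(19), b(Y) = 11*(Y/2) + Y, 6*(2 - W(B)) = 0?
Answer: -2275411/38 ≈ -59879.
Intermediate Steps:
W(B) = 2 (W(B) = 2 - ⅙*0 = 2 + 0 = 2)
S(P) = P³
b(Y) = 13*Y/2 (b(Y) = 11*(Y*(½)) + Y = 11*(Y/2) + Y = 11*Y/2 + Y = 13*Y/2)
a(D) = -24/19 (a(D) = -3*2³/19 = -24/19)
b(545) - (63423 + a(471)) = (13/2)*545 - (63423 - 24/19) = 7085/2 - 1*1205013/19 = 7085/2 - 1205013/19 = -2275411/38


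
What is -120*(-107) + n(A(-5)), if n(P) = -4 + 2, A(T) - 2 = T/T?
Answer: 12838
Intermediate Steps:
A(T) = 3 (A(T) = 2 + T/T = 2 + 1 = 3)
n(P) = -2
-120*(-107) + n(A(-5)) = -120*(-107) - 2 = 12840 - 2 = 12838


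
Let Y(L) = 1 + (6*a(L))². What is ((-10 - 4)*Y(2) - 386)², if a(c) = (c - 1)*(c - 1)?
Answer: 817216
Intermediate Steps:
a(c) = (-1 + c)² (a(c) = (-1 + c)*(-1 + c) = (-1 + c)²)
Y(L) = 1 + 36*(-1 + L)⁴ (Y(L) = 1 + (6*(-1 + L)²)² = 1 + 36*(-1 + L)⁴)
((-10 - 4)*Y(2) - 386)² = ((-10 - 4)*(1 + 36*(-1 + 2)⁴) - 386)² = (-14*(1 + 36*1⁴) - 386)² = (-14*(1 + 36*1) - 386)² = (-14*(1 + 36) - 386)² = (-14*37 - 386)² = (-518 - 386)² = (-904)² = 817216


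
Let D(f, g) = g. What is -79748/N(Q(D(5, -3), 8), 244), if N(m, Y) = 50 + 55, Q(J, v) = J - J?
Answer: -79748/105 ≈ -759.50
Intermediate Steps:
Q(J, v) = 0
N(m, Y) = 105
-79748/N(Q(D(5, -3), 8), 244) = -79748/105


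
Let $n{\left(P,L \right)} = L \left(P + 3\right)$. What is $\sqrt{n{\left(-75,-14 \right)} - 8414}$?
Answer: $23 i \sqrt{14} \approx 86.058 i$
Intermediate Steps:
$n{\left(P,L \right)} = L \left(3 + P\right)$
$\sqrt{n{\left(-75,-14 \right)} - 8414} = \sqrt{- 14 \left(3 - 75\right) - 8414} = \sqrt{\left(-14\right) \left(-72\right) - 8414} = \sqrt{1008 - 8414} = \sqrt{-7406} = 23 i \sqrt{14}$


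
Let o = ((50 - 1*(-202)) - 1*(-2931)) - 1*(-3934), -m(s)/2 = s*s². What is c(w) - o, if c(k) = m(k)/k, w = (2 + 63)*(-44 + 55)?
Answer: -1029567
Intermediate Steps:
m(s) = -2*s³ (m(s) = -2*s*s² = -2*s³)
w = 715 (w = 65*11 = 715)
c(k) = -2*k² (c(k) = (-2*k³)/k = -2*k²)
o = 7117 (o = ((50 + 202) + 2931) + 3934 = (252 + 2931) + 3934 = 3183 + 3934 = 7117)
c(w) - o = -2*715² - 1*7117 = -2*511225 - 7117 = -1022450 - 7117 = -1029567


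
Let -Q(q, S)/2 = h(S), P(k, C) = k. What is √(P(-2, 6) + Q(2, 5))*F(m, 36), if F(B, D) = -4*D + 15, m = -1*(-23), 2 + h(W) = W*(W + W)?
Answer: -903*I*√2 ≈ -1277.0*I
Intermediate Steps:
h(W) = -2 + 2*W² (h(W) = -2 + W*(W + W) = -2 + W*(2*W) = -2 + 2*W²)
m = 23
Q(q, S) = 4 - 4*S² (Q(q, S) = -2*(-2 + 2*S²) = 4 - 4*S²)
F(B, D) = 15 - 4*D
√(P(-2, 6) + Q(2, 5))*F(m, 36) = √(-2 + (4 - 4*5²))*(15 - 4*36) = √(-2 + (4 - 4*25))*(15 - 144) = √(-2 + (4 - 100))*(-129) = √(-2 - 96)*(-129) = √(-98)*(-129) = (7*I*√2)*(-129) = -903*I*√2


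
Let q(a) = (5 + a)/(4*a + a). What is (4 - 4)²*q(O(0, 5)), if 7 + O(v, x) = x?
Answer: 0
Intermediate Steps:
O(v, x) = -7 + x
q(a) = (5 + a)/(5*a) (q(a) = (5 + a)/((5*a)) = (5 + a)*(1/(5*a)) = (5 + a)/(5*a))
(4 - 4)²*q(O(0, 5)) = (4 - 4)²*((5 + (-7 + 5))/(5*(-7 + 5))) = 0²*((⅕)*(5 - 2)/(-2)) = 0*((⅕)*(-½)*3) = 0*(-3/10) = 0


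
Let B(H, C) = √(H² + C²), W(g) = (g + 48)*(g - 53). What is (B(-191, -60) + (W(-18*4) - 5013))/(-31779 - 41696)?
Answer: 2013/73475 - √40081/73475 ≈ 0.024672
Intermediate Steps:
W(g) = (-53 + g)*(48 + g) (W(g) = (48 + g)*(-53 + g) = (-53 + g)*(48 + g))
B(H, C) = √(C² + H²)
(B(-191, -60) + (W(-18*4) - 5013))/(-31779 - 41696) = (√((-60)² + (-191)²) + ((-2544 + (-18*4)² - (-90)*4) - 5013))/(-31779 - 41696) = (√(3600 + 36481) + ((-2544 + (-72)² - 5*(-72)) - 5013))/(-73475) = (√40081 + ((-2544 + 5184 + 360) - 5013))*(-1/73475) = (√40081 + (3000 - 5013))*(-1/73475) = (√40081 - 2013)*(-1/73475) = (-2013 + √40081)*(-1/73475) = 2013/73475 - √40081/73475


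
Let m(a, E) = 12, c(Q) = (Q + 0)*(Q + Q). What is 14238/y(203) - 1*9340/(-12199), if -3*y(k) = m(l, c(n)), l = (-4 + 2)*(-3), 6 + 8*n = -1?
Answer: -86826001/24398 ≈ -3558.7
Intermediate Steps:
n = -7/8 (n = -¾ + (⅛)*(-1) = -¾ - ⅛ = -7/8 ≈ -0.87500)
l = 6 (l = -2*(-3) = 6)
c(Q) = 2*Q² (c(Q) = Q*(2*Q) = 2*Q²)
y(k) = -4 (y(k) = -⅓*12 = -4)
14238/y(203) - 1*9340/(-12199) = 14238/(-4) - 1*9340/(-12199) = 14238*(-¼) - 9340*(-1/12199) = -7119/2 + 9340/12199 = -86826001/24398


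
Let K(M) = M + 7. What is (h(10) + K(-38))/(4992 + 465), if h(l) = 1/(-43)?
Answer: -1334/234651 ≈ -0.0056850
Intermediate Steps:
K(M) = 7 + M
h(l) = -1/43
(h(10) + K(-38))/(4992 + 465) = (-1/43 + (7 - 38))/(4992 + 465) = (-1/43 - 31)/5457 = -1334/43*1/5457 = -1334/234651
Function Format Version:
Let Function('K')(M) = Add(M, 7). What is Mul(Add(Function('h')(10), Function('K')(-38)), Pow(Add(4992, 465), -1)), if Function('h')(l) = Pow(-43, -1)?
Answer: Rational(-1334, 234651) ≈ -0.0056850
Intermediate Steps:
Function('K')(M) = Add(7, M)
Function('h')(l) = Rational(-1, 43)
Mul(Add(Function('h')(10), Function('K')(-38)), Pow(Add(4992, 465), -1)) = Mul(Add(Rational(-1, 43), Add(7, -38)), Pow(Add(4992, 465), -1)) = Mul(Add(Rational(-1, 43), -31), Pow(5457, -1)) = Mul(Rational(-1334, 43), Rational(1, 5457)) = Rational(-1334, 234651)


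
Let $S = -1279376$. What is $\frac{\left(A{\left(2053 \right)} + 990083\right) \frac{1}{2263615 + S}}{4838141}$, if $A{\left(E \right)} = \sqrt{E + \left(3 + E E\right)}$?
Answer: $\frac{990083}{4761887059699} + \frac{\sqrt{4216865}}{4761887059699} \approx 2.0835 \cdot 10^{-7}$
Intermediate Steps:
$A{\left(E \right)} = \sqrt{3 + E + E^{2}}$ ($A{\left(E \right)} = \sqrt{E + \left(3 + E^{2}\right)} = \sqrt{3 + E + E^{2}}$)
$\frac{\left(A{\left(2053 \right)} + 990083\right) \frac{1}{2263615 + S}}{4838141} = \frac{\left(\sqrt{3 + 2053 + 2053^{2}} + 990083\right) \frac{1}{2263615 - 1279376}}{4838141} = \frac{\sqrt{3 + 2053 + 4214809} + 990083}{984239} \cdot \frac{1}{4838141} = \left(\sqrt{4216865} + 990083\right) \frac{1}{984239} \cdot \frac{1}{4838141} = \left(990083 + \sqrt{4216865}\right) \frac{1}{984239} \cdot \frac{1}{4838141} = \left(\frac{990083}{984239} + \frac{\sqrt{4216865}}{984239}\right) \frac{1}{4838141} = \frac{990083}{4761887059699} + \frac{\sqrt{4216865}}{4761887059699}$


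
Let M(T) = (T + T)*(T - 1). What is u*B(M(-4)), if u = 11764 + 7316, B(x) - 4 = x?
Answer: 839520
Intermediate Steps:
M(T) = 2*T*(-1 + T) (M(T) = (2*T)*(-1 + T) = 2*T*(-1 + T))
B(x) = 4 + x
u = 19080
u*B(M(-4)) = 19080*(4 + 2*(-4)*(-1 - 4)) = 19080*(4 + 2*(-4)*(-5)) = 19080*(4 + 40) = 19080*44 = 839520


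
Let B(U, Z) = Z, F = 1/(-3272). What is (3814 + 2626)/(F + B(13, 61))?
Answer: 3010240/28513 ≈ 105.57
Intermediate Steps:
F = -1/3272 ≈ -0.00030562
(3814 + 2626)/(F + B(13, 61)) = (3814 + 2626)/(-1/3272 + 61) = 6440/(199591/3272) = 6440*(3272/199591) = 3010240/28513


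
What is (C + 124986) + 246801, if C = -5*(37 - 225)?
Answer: 372727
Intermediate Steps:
C = 940 (C = -5*(-188) = 940)
(C + 124986) + 246801 = (940 + 124986) + 246801 = 125926 + 246801 = 372727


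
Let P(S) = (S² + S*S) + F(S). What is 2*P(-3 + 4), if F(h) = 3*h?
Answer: 10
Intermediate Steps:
P(S) = 2*S² + 3*S (P(S) = (S² + S*S) + 3*S = (S² + S²) + 3*S = 2*S² + 3*S)
2*P(-3 + 4) = 2*((-3 + 4)*(3 + 2*(-3 + 4))) = 2*(1*(3 + 2*1)) = 2*(1*(3 + 2)) = 2*(1*5) = 2*5 = 10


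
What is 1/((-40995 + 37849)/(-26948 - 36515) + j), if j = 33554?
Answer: 63463/2129440648 ≈ 2.9803e-5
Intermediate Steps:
1/((-40995 + 37849)/(-26948 - 36515) + j) = 1/((-40995 + 37849)/(-26948 - 36515) + 33554) = 1/(-3146/(-63463) + 33554) = 1/(-3146*(-1/63463) + 33554) = 1/(3146/63463 + 33554) = 1/(2129440648/63463) = 63463/2129440648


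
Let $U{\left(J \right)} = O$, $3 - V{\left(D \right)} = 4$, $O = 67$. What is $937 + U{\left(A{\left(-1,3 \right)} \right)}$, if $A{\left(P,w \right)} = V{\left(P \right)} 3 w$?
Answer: $1004$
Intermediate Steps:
$V{\left(D \right)} = -1$ ($V{\left(D \right)} = 3 - 4 = -1$)
$A{\left(P,w \right)} = - 3 w$ ($A{\left(P,w \right)} = \left(-1\right) 3 w = - 3 w$)
$U{\left(J \right)} = 67$
$937 + U{\left(A{\left(-1,3 \right)} \right)} = 937 + 67 = 1004$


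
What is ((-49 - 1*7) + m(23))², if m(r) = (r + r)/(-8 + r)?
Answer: 630436/225 ≈ 2801.9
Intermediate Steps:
m(r) = 2*r/(-8 + r) (m(r) = (2*r)/(-8 + r) = 2*r/(-8 + r))
((-49 - 1*7) + m(23))² = ((-49 - 1*7) + 2*23/(-8 + 23))² = ((-49 - 7) + 2*23/15)² = (-56 + 2*23*(1/15))² = (-56 + 46/15)² = (-794/15)² = 630436/225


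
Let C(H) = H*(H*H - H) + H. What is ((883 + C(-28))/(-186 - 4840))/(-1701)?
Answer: -21881/8549226 ≈ -0.0025594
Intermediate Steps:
C(H) = H + H*(H**2 - H) (C(H) = H*(H**2 - H) + H = H + H*(H**2 - H))
((883 + C(-28))/(-186 - 4840))/(-1701) = ((883 - 28*(1 + (-28)**2 - 1*(-28)))/(-186 - 4840))/(-1701) = ((883 - 28*(1 + 784 + 28))/(-5026))*(-1/1701) = ((883 - 28*813)*(-1/5026))*(-1/1701) = ((883 - 22764)*(-1/5026))*(-1/1701) = -21881*(-1/5026)*(-1/1701) = (21881/5026)*(-1/1701) = -21881/8549226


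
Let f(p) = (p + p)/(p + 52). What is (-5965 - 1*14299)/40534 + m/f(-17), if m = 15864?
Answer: -5626696784/344539 ≈ -16331.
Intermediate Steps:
f(p) = 2*p/(52 + p) (f(p) = (2*p)/(52 + p) = 2*p/(52 + p))
(-5965 - 1*14299)/40534 + m/f(-17) = (-5965 - 1*14299)/40534 + 15864/((2*(-17)/(52 - 17))) = (-5965 - 14299)*(1/40534) + 15864/((2*(-17)/35)) = -20264*1/40534 + 15864/((2*(-17)*(1/35))) = -10132/20267 + 15864/(-34/35) = -10132/20267 + 15864*(-35/34) = -10132/20267 - 277620/17 = -5626696784/344539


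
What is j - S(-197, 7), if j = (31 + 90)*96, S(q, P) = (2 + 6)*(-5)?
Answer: 11656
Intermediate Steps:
S(q, P) = -40 (S(q, P) = 8*(-5) = -40)
j = 11616 (j = 121*96 = 11616)
j - S(-197, 7) = 11616 - 1*(-40) = 11616 + 40 = 11656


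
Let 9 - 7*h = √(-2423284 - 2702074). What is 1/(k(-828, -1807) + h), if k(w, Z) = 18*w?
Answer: -730233/10887579119 + 7*I*√5125358/10887579119 ≈ -6.707e-5 + 1.4556e-6*I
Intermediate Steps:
h = 9/7 - I*√5125358/7 (h = 9/7 - √(-2423284 - 2702074)/7 = 9/7 - I*√5125358/7 ≈ 1.2857 - 323.42*I)
1/(k(-828, -1807) + h) = 1/(18*(-828) + (9/7 - I*√5125358/7)) = 1/(-14904 + (9/7 - I*√5125358/7)) = 1/(-104319/7 - I*√5125358/7)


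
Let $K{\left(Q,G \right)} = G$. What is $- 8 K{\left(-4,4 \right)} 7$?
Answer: $-224$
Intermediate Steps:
$- 8 K{\left(-4,4 \right)} 7 = \left(-8\right) 4 \cdot 7 = \left(-32\right) 7 = -224$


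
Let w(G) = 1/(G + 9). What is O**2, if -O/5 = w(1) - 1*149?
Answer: 2217121/4 ≈ 5.5428e+5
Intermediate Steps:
w(G) = 1/(9 + G)
O = 1489/2 (O = -5*(1/(9 + 1) - 1*149) = -5*(1/10 - 149) = -5*(-1489/10) = 1489/2 ≈ 744.50)
O**2 = (1489/2)**2 = 2217121/4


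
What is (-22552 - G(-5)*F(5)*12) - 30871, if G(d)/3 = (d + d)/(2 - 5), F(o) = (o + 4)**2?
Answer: -63143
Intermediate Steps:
F(o) = (4 + o)**2
G(d) = -2*d (G(d) = 3*((d + d)/(2 - 5)) = 3*((2*d)/(-3)) = 3*((2*d)*(-1/3)) = 3*(-2*d/3) = -2*d)
(-22552 - G(-5)*F(5)*12) - 30871 = (-22552 - (-2*(-5))*(4 + 5)**2*12) - 30871 = (-22552 - 10*9**2*12) - 30871 = (-22552 - 10*81*12) - 30871 = (-22552 - 810*12) - 30871 = (-22552 - 1*9720) - 30871 = (-22552 - 9720) - 30871 = -32272 - 30871 = -63143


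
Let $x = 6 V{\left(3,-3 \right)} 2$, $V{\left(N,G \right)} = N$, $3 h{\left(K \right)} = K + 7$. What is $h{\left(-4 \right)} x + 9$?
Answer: $45$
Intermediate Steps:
$h{\left(K \right)} = \frac{7}{3} + \frac{K}{3}$ ($h{\left(K \right)} = \frac{K + 7}{3} = \frac{7 + K}{3} = \frac{7}{3} + \frac{K}{3}$)
$x = 36$ ($x = 6 \cdot 3 \cdot 2 = 18 \cdot 2 = 36$)
$h{\left(-4 \right)} x + 9 = \left(\frac{7}{3} + \frac{1}{3} \left(-4\right)\right) 36 + 9 = \left(\frac{7}{3} - \frac{4}{3}\right) 36 + 9 = 1 \cdot 36 + 9 = 36 + 9 = 45$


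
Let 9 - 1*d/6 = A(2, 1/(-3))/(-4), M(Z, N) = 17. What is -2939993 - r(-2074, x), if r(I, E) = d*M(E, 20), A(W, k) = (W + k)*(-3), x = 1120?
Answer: -5881567/2 ≈ -2.9408e+6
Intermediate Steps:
A(W, k) = -3*W - 3*k
d = 93/2 (d = 54 - 6*(-3*2 - 3/(-3))/(-4) = 54 - 6*(-6 - 3*(-⅓))*(-1)/4 = 54 - 6*(-6 + 1)*(-1)/4 = 54 - (-30)*(-1)/4 = 54 - 6*5/4 = 54 - 15/2 = 93/2 ≈ 46.500)
r(I, E) = 1581/2 (r(I, E) = (93/2)*17 = 1581/2)
-2939993 - r(-2074, x) = -2939993 - 1*1581/2 = -2939993 - 1581/2 = -5881567/2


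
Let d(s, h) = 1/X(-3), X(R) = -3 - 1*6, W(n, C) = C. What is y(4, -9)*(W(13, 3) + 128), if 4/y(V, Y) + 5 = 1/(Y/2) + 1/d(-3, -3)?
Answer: -1179/32 ≈ -36.844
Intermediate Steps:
X(R) = -9 (X(R) = -3 - 6 = -9)
d(s, h) = -⅑ (d(s, h) = 1/(-9) = -⅑)
y(V, Y) = 4/(-14 + 2/Y) (y(V, Y) = 4/(-5 + (1/(Y/2) + 1/(-⅑))) = 4/(-5 + (1/(Y*(½)) + 1*(-9))) = 4/(-5 + (1/(Y/2) - 9)) = 4/(-5 + (1*(2/Y) - 9)) = 4/(-5 + (2/Y - 9)) = 4/(-5 + (-9 + 2/Y)) = 4/(-14 + 2/Y))
y(4, -9)*(W(13, 3) + 128) = (-2*(-9)/(-1 + 7*(-9)))*(3 + 128) = -2*(-9)/(-1 - 63)*131 = -2*(-9)/(-64)*131 = -2*(-9)*(-1/64)*131 = -9/32*131 = -1179/32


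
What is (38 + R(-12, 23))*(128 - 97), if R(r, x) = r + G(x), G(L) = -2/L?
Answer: 18476/23 ≈ 803.30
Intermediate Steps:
R(r, x) = r - 2/x
(38 + R(-12, 23))*(128 - 97) = (38 + (-12 - 2/23))*(128 - 97) = (38 + (-12 - 2*1/23))*31 = (38 + (-12 - 2/23))*31 = (38 - 278/23)*31 = (596/23)*31 = 18476/23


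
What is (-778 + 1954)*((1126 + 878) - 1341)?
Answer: 779688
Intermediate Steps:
(-778 + 1954)*((1126 + 878) - 1341) = 1176*(2004 - 1341) = 1176*663 = 779688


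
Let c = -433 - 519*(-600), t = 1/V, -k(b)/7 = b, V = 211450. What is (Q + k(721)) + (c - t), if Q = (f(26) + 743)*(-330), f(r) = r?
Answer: 11027117499/211450 ≈ 52150.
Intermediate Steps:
k(b) = -7*b
t = 1/211450 ≈ 4.7292e-6
c = 310967 (c = -433 + 311400 = 310967)
Q = -253770 (Q = (26 + 743)*(-330) = 769*(-330) = -253770)
(Q + k(721)) + (c - t) = (-253770 - 7*721) + (310967 - 1*1/211450) = (-253770 - 5047) + (310967 - 1/211450) = -258817 + 65753972149/211450 = 11027117499/211450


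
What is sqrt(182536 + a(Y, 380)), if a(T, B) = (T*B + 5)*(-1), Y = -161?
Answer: 3*sqrt(27079) ≈ 493.67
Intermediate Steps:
a(T, B) = -5 - B*T (a(T, B) = (B*T + 5)*(-1) = (5 + B*T)*(-1) = -5 - B*T)
sqrt(182536 + a(Y, 380)) = sqrt(182536 + (-5 - 1*380*(-161))) = sqrt(182536 + (-5 + 61180)) = sqrt(182536 + 61175) = sqrt(243711) = 3*sqrt(27079)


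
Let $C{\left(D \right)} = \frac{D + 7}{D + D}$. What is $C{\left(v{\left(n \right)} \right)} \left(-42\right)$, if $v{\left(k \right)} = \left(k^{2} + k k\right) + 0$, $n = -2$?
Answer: $- \frac{315}{8} \approx -39.375$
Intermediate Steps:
$v{\left(k \right)} = 2 k^{2}$ ($v{\left(k \right)} = \left(k^{2} + k^{2}\right) + 0 = 2 k^{2} + 0 = 2 k^{2}$)
$C{\left(D \right)} = \frac{7 + D}{2 D}$
$C{\left(v{\left(n \right)} \right)} \left(-42\right) = \frac{7 + 2 \left(-2\right)^{2}}{2 \cdot 2 \left(-2\right)^{2}} \left(-42\right) = \frac{7 + 2 \cdot 4}{2 \cdot 2 \cdot 4} \left(-42\right) = \frac{7 + 8}{2 \cdot 8} \left(-42\right) = \frac{1}{2} \cdot \frac{1}{8} \cdot 15 \left(-42\right) = \frac{15}{16} \left(-42\right) = - \frac{315}{8}$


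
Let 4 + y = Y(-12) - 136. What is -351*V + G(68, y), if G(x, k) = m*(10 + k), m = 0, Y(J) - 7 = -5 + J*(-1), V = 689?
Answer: -241839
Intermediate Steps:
Y(J) = 2 - J (Y(J) = 7 + (-5 + J*(-1)) = 7 + (-5 - J) = 2 - J)
y = -126 (y = -4 + ((2 - 1*(-12)) - 136) = -4 + ((2 + 12) - 136) = -4 + (14 - 136) = -4 - 122 = -126)
G(x, k) = 0 (G(x, k) = 0*(10 + k) = 0)
-351*V + G(68, y) = -351*689 + 0 = -241839 + 0 = -241839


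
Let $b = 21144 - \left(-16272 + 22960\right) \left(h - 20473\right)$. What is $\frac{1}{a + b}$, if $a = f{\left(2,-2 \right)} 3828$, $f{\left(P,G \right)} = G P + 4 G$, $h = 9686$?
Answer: $\frac{1}{72118664} \approx 1.3866 \cdot 10^{-8}$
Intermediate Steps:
$f{\left(P,G \right)} = 4 G + G P$
$a = -45936$ ($a = - 2 \left(4 + 2\right) 3828 = \left(-2\right) 6 \cdot 3828 = \left(-12\right) 3828 = -45936$)
$b = 72164600$ ($b = 21144 - \left(-16272 + 22960\right) \left(9686 - 20473\right) = 21144 - 6688 \left(-10787\right) = 21144 - -72143456 = 21144 + 72143456 = 72164600$)
$\frac{1}{a + b} = \frac{1}{-45936 + 72164600} = \frac{1}{72118664}$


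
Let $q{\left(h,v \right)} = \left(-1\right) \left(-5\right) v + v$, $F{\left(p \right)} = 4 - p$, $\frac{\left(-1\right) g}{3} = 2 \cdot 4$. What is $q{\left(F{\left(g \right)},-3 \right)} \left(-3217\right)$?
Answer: $57906$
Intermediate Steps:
$g = -24$ ($g = - 3 \cdot 2 \cdot 4 = \left(-3\right) 8 = -24$)
$q{\left(h,v \right)} = 6 v$ ($q{\left(h,v \right)} = 5 v + v = 6 v$)
$q{\left(F{\left(g \right)},-3 \right)} \left(-3217\right) = 6 \left(-3\right) \left(-3217\right) = \left(-18\right) \left(-3217\right) = 57906$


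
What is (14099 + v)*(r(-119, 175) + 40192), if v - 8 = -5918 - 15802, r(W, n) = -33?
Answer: -305730467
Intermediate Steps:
v = -21712 (v = 8 + (-5918 - 15802) = 8 - 21720 = -21712)
(14099 + v)*(r(-119, 175) + 40192) = (14099 - 21712)*(-33 + 40192) = -7613*40159 = -305730467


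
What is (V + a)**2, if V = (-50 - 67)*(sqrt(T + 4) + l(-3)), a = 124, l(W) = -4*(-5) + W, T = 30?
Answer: 3943651 + 436410*sqrt(34) ≈ 6.4883e+6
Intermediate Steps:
l(W) = 20 + W
V = -1989 - 117*sqrt(34) (V = (-50 - 67)*(sqrt(30 + 4) + (20 - 3)) = -117*(sqrt(34) + 17) = -117*(17 + sqrt(34)) = -1989 - 117*sqrt(34) ≈ -2671.2)
(V + a)**2 = ((-1989 - 117*sqrt(34)) + 124)**2 = (-1865 - 117*sqrt(34))**2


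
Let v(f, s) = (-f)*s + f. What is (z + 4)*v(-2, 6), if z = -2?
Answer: 20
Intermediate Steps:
v(f, s) = f - f*s (v(f, s) = -f*s + f = f - f*s)
(z + 4)*v(-2, 6) = (-2 + 4)*(-2*(1 - 1*6)) = 2*(-2*(1 - 6)) = 2*(-2*(-5)) = 2*10 = 20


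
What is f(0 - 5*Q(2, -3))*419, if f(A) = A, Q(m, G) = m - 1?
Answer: -2095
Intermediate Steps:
Q(m, G) = -1 + m
f(0 - 5*Q(2, -3))*419 = (0 - 5*(-1 + 2))*419 = (0 - 5*1)*419 = (0 - 5)*419 = -5*419 = -2095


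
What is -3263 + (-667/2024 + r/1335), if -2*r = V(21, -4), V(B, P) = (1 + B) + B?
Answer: -383377847/117480 ≈ -3263.3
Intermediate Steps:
V(B, P) = 1 + 2*B
r = -43/2 (r = -(1 + 2*21)/2 = -(1 + 42)/2 = -1/2*43 = -43/2 ≈ -21.500)
-3263 + (-667/2024 + r/1335) = -3263 + (-667/2024 - 43/2/1335) = -3263 + (-667*1/2024 - 43/2*1/1335) = -3263 + (-29/88 - 43/2670) = -3263 - 40607/117480 = -383377847/117480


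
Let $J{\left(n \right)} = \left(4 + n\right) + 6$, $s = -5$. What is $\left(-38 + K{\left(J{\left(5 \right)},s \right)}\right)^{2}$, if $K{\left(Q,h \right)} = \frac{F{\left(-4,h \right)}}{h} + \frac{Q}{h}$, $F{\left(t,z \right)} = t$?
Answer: $\frac{40401}{25} \approx 1616.0$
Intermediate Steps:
$J{\left(n \right)} = 10 + n$
$K{\left(Q,h \right)} = - \frac{4}{h} + \frac{Q}{h}$
$\left(-38 + K{\left(J{\left(5 \right)},s \right)}\right)^{2} = \left(-38 + \frac{-4 + \left(10 + 5\right)}{-5}\right)^{2} = \left(-38 - \frac{-4 + 15}{5}\right)^{2} = \left(-38 - \frac{11}{5}\right)^{2} = \left(- \frac{201}{5}\right)^{2} = \frac{40401}{25}$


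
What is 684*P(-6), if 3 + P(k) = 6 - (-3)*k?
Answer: -10260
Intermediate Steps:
P(k) = 3 + 3*k (P(k) = -3 + (6 - (-3)*k) = -3 + (6 + 3*k) = 3 + 3*k)
684*P(-6) = 684*(3 + 3*(-6)) = 684*(3 - 18) = 684*(-15) = -10260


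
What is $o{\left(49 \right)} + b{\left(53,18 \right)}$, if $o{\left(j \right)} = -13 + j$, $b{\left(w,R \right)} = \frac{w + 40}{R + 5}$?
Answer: $\frac{921}{23} \approx 40.043$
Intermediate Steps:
$b{\left(w,R \right)} = \frac{40 + w}{5 + R}$
$o{\left(49 \right)} + b{\left(53,18 \right)} = \left(-13 + 49\right) + \frac{40 + 53}{5 + 18} = 36 + \frac{1}{23} \cdot 93 = 36 + \frac{93}{23} = \frac{921}{23}$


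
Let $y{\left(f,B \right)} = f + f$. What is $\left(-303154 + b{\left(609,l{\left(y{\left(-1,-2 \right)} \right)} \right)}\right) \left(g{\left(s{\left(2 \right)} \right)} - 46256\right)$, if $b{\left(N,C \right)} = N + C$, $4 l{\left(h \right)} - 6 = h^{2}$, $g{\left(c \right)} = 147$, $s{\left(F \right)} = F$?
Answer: $\frac{27899864265}{2} \approx 1.395 \cdot 10^{10}$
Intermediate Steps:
$y{\left(f,B \right)} = 2 f$
$l{\left(h \right)} = \frac{3}{2} + \frac{h^{2}}{4}$
$b{\left(N,C \right)} = C + N$
$\left(-303154 + b{\left(609,l{\left(y{\left(-1,-2 \right)} \right)} \right)}\right) \left(g{\left(s{\left(2 \right)} \right)} - 46256\right) = \left(-303154 + \left(\left(\frac{3}{2} + \frac{\left(2 \left(-1\right)\right)^{2}}{4}\right) + 609\right)\right) \left(147 - 46256\right) = \left(-303154 + \left(\left(\frac{3}{2} + \frac{\left(-2\right)^{2}}{4}\right) + 609\right)\right) \left(-46109\right) = \left(-303154 + \left(\left(\frac{3}{2} + \frac{1}{4} \cdot 4\right) + 609\right)\right) \left(-46109\right) = \left(-303154 + \left(\left(\frac{3}{2} + 1\right) + 609\right)\right) \left(-46109\right) = \left(-303154 + \left(\frac{5}{2} + 609\right)\right) \left(-46109\right) = \left(-303154 + \frac{1223}{2}\right) \left(-46109\right) = \left(- \frac{605085}{2}\right) \left(-46109\right) = \frac{27899864265}{2}$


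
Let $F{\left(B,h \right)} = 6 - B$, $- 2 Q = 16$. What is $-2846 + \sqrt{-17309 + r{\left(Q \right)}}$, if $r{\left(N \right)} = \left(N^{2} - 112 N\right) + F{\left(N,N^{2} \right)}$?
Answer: $-2846 + 33 i \sqrt{15} \approx -2846.0 + 127.81 i$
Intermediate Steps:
$Q = -8$ ($Q = \left(- \frac{1}{2}\right) 16 = -8$)
$r{\left(N \right)} = 6 + N^{2} - 113 N$ ($r{\left(N \right)} = \left(N^{2} - 112 N\right) - \left(-6 + N\right) = 6 + N^{2} - 113 N$)
$-2846 + \sqrt{-17309 + r{\left(Q \right)}} = -2846 + \sqrt{-17309 + \left(6 + \left(-8\right)^{2} - -904\right)} = -2846 + \sqrt{-17309 + \left(6 + 64 + 904\right)} = -2846 + \sqrt{-17309 + 974} = -2846 + \sqrt{-16335} = -2846 + 33 i \sqrt{15}$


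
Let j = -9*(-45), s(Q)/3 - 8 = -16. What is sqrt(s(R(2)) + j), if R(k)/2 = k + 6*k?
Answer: sqrt(381) ≈ 19.519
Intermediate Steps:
R(k) = 14*k (R(k) = 2*(k + 6*k) = 2*(7*k) = 14*k)
s(Q) = -24 (s(Q) = 24 + 3*(-16) = 24 - 48 = -24)
j = 405
sqrt(s(R(2)) + j) = sqrt(-24 + 405) = sqrt(381)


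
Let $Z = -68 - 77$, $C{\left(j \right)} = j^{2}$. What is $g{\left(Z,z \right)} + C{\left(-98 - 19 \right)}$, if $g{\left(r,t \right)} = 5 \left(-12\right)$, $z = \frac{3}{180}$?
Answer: $13629$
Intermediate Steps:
$Z = -145$
$z = \frac{1}{60}$ ($z = 3 \cdot \frac{1}{180} = \frac{1}{60} \approx 0.016667$)
$g{\left(r,t \right)} = -60$
$g{\left(Z,z \right)} + C{\left(-98 - 19 \right)} = -60 + \left(-98 - 19\right)^{2} = -60 + \left(-117\right)^{2} = -60 + 13689 = 13629$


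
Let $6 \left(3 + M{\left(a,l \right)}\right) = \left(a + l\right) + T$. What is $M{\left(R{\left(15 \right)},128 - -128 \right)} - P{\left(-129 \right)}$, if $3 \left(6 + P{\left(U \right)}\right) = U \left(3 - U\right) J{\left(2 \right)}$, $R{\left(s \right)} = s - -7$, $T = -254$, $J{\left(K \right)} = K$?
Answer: $11359$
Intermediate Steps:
$R{\left(s \right)} = 7 + s$ ($R{\left(s \right)} = s + 7 = 7 + s$)
$P{\left(U \right)} = -6 + \frac{2 U \left(3 - U\right)}{3}$ ($P{\left(U \right)} = -6 + \frac{U \left(3 - U\right) 2}{3} = -6 + \frac{2 U \left(3 - U\right)}{3}$)
$M{\left(a,l \right)} = - \frac{136}{3} + \frac{a}{6} + \frac{l}{6}$ ($M{\left(a,l \right)} = -3 + \frac{\left(a + l\right) - 254}{6} = -3 + \frac{-254 + a + l}{6} = -3 + \left(- \frac{127}{3} + \frac{a}{6} + \frac{l}{6}\right) = - \frac{136}{3} + \frac{a}{6} + \frac{l}{6}$)
$M{\left(R{\left(15 \right)},128 - -128 \right)} - P{\left(-129 \right)} = \left(- \frac{136}{3} + \frac{7 + 15}{6} + \frac{128 - -128}{6}\right) - \left(-6 + 2 \left(-129\right) - \frac{2 \left(-129\right)^{2}}{3}\right) = \left(- \frac{136}{3} + \frac{1}{6} \cdot 22 + \frac{128 + 128}{6}\right) - \left(-6 - 258 - 11094\right) = \left(- \frac{136}{3} + \frac{11}{3} + \frac{1}{6} \cdot 256\right) - \left(-6 - 258 - 11094\right) = \left(- \frac{136}{3} + \frac{11}{3} + \frac{128}{3}\right) - -11358 = 1 + 11358 = 11359$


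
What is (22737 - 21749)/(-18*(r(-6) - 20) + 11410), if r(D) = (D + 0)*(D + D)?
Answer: 494/5237 ≈ 0.094329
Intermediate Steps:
r(D) = 2*D**2 (r(D) = D*(2*D) = 2*D**2)
(22737 - 21749)/(-18*(r(-6) - 20) + 11410) = (22737 - 21749)/(-18*(2*(-6)**2 - 20) + 11410) = 988/(-18*(2*36 - 20) + 11410) = 988/(-18*(72 - 20) + 11410) = 988/(-18*52 + 11410) = 988/(-936 + 11410) = 988/10474 = 988*(1/10474) = 494/5237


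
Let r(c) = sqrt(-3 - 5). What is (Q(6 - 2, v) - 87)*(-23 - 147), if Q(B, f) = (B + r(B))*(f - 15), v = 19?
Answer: 12070 - 1360*I*sqrt(2) ≈ 12070.0 - 1923.3*I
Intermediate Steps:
r(c) = 2*I*sqrt(2) (r(c) = sqrt(-8) = 2*I*sqrt(2))
Q(B, f) = (-15 + f)*(B + 2*I*sqrt(2)) (Q(B, f) = (B + 2*I*sqrt(2))*(f - 15) = (B + 2*I*sqrt(2))*(-15 + f) = (-15 + f)*(B + 2*I*sqrt(2)))
(Q(6 - 2, v) - 87)*(-23 - 147) = ((-15*(6 - 2) + (6 - 2)*19 - 30*I*sqrt(2) + 2*I*19*sqrt(2)) - 87)*(-23 - 147) = ((-15*4 + 4*19 - 30*I*sqrt(2) + 38*I*sqrt(2)) - 87)*(-170) = ((-60 + 76 - 30*I*sqrt(2) + 38*I*sqrt(2)) - 87)*(-170) = ((16 + 8*I*sqrt(2)) - 87)*(-170) = (-71 + 8*I*sqrt(2))*(-170) = 12070 - 1360*I*sqrt(2)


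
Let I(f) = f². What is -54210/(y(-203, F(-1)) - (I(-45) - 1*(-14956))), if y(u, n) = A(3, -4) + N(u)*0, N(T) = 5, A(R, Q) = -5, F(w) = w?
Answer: 9035/2831 ≈ 3.1915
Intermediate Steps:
y(u, n) = -5 (y(u, n) = -5 + 5*0 = -5 + 0 = -5)
-54210/(y(-203, F(-1)) - (I(-45) - 1*(-14956))) = -54210/(-5 - ((-45)² - 1*(-14956))) = -54210/(-5 - (2025 + 14956)) = -54210/(-5 - 1*16981) = -54210/(-5 - 16981) = -54210/(-16986) = -54210*(-1/16986) = 9035/2831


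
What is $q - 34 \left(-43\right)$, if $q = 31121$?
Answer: $32583$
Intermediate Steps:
$q - 34 \left(-43\right) = 31121 - 34 \left(-43\right) = 31121 - -1462 = 31121 + 1462 = 32583$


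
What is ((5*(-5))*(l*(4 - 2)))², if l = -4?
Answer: 40000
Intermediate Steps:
((5*(-5))*(l*(4 - 2)))² = ((5*(-5))*(-4*(4 - 2)))² = (-(-100)*2)² = (-25*(-8))² = 200² = 40000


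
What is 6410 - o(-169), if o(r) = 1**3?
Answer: 6409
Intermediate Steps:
o(r) = 1
6410 - o(-169) = 6410 - 1*1 = 6410 - 1 = 6409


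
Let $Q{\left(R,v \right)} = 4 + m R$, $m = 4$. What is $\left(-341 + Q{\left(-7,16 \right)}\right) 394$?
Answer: $-143810$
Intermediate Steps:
$Q{\left(R,v \right)} = 4 + 4 R$
$\left(-341 + Q{\left(-7,16 \right)}\right) 394 = \left(-341 + \left(4 + 4 \left(-7\right)\right)\right) 394 = \left(-341 + \left(4 - 28\right)\right) 394 = \left(-341 - 24\right) 394 = \left(-365\right) 394 = -143810$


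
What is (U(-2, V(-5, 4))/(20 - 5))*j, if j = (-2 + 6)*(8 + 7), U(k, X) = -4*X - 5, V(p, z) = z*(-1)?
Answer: 44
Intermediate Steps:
V(p, z) = -z
U(k, X) = -5 - 4*X
j = 60 (j = 4*15 = 60)
(U(-2, V(-5, 4))/(20 - 5))*j = ((-5 - (-4)*4)/(20 - 5))*60 = ((-5 - 4*(-4))/15)*60 = ((-5 + 16)*(1/15))*60 = (11*(1/15))*60 = (11/15)*60 = 44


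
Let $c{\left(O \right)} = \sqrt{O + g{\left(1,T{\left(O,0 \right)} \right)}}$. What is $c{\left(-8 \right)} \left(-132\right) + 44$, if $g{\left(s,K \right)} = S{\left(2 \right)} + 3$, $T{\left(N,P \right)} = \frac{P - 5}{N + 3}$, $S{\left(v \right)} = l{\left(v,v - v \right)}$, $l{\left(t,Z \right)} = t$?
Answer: $44 - 132 i \sqrt{3} \approx 44.0 - 228.63 i$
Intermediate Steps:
$S{\left(v \right)} = v$
$T{\left(N,P \right)} = \frac{-5 + P}{3 + N}$
$g{\left(s,K \right)} = 5$ ($g{\left(s,K \right)} = 2 + 3 = 5$)
$c{\left(O \right)} = \sqrt{5 + O}$ ($c{\left(O \right)} = \sqrt{O + 5} = \sqrt{5 + O}$)
$c{\left(-8 \right)} \left(-132\right) + 44 = \sqrt{5 - 8} \left(-132\right) + 44 = \sqrt{-3} \left(-132\right) + 44 = i \sqrt{3} \left(-132\right) + 44 = - 132 i \sqrt{3} + 44 = 44 - 132 i \sqrt{3}$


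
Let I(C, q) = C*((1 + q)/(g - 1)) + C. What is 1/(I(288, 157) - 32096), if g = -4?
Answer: -5/204544 ≈ -2.4445e-5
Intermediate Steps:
I(C, q) = C + C*(-1/5 - q/5) (I(C, q) = C*((1 + q)/(-4 - 1)) + C = C*((1 + q)/(-5)) + C = C*((1 + q)*(-1/5)) + C = C*(-1/5 - q/5) + C = C + C*(-1/5 - q/5))
1/(I(288, 157) - 32096) = 1/((1/5)*288*(4 - 1*157) - 32096) = 1/((1/5)*288*(4 - 157) - 32096) = 1/((1/5)*288*(-153) - 32096) = 1/(-44064/5 - 32096) = 1/(-204544/5) = -5/204544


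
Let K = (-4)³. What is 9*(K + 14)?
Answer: -450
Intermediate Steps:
K = -64
9*(K + 14) = 9*(-64 + 14) = 9*(-50) = -450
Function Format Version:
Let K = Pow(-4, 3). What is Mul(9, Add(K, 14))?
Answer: -450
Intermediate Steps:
K = -64
Mul(9, Add(K, 14)) = Mul(9, Add(-64, 14)) = Mul(9, -50) = -450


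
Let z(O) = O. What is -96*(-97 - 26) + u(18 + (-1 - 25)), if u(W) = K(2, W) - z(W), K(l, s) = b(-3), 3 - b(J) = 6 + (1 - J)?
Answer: 11809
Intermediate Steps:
b(J) = -4 + J (b(J) = 3 - (6 + (1 - J)) = 3 - (7 - J) = 3 + (-7 + J) = -4 + J)
K(l, s) = -7 (K(l, s) = -4 - 3 = -7)
u(W) = -7 - W
-96*(-97 - 26) + u(18 + (-1 - 25)) = -96*(-97 - 26) + (-7 - (18 + (-1 - 25))) = -96*(-123) + (-7 - (18 - 26)) = 11808 + (-7 - 1*(-8)) = 11808 + (-7 + 8) = 11808 + 1 = 11809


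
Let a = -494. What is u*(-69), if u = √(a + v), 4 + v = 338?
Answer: -276*I*√10 ≈ -872.79*I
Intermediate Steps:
v = 334 (v = -4 + 338 = 334)
u = 4*I*√10 (u = √(-494 + 334) = √(-160) = 4*I*√10 ≈ 12.649*I)
u*(-69) = (4*I*√10)*(-69) = -276*I*√10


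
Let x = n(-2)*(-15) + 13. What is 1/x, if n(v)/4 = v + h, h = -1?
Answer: 1/193 ≈ 0.0051813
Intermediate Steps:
n(v) = -4 + 4*v (n(v) = 4*(v - 1) = 4*(-1 + v) = -4 + 4*v)
x = 193 (x = (-4 + 4*(-2))*(-15) + 13 = (-4 - 8)*(-15) + 13 = -12*(-15) + 13 = 180 + 13 = 193)
1/x = 1/193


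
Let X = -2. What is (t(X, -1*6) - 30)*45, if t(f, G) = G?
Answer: -1620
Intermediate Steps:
(t(X, -1*6) - 30)*45 = (-1*6 - 30)*45 = (-6 - 30)*45 = -36*45 = -1620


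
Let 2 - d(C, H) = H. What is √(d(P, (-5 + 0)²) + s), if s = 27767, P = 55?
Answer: 68*√6 ≈ 166.57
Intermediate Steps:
d(C, H) = 2 - H
√(d(P, (-5 + 0)²) + s) = √((2 - (-5 + 0)²) + 27767) = √((2 - 1*(-5)²) + 27767) = √((2 - 1*25) + 27767) = √((2 - 25) + 27767) = √(-23 + 27767) = √27744 = 68*√6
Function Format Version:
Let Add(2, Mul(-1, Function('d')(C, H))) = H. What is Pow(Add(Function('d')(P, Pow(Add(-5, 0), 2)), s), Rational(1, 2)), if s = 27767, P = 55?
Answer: Mul(68, Pow(6, Rational(1, 2))) ≈ 166.57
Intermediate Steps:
Function('d')(C, H) = Add(2, Mul(-1, H))
Pow(Add(Function('d')(P, Pow(Add(-5, 0), 2)), s), Rational(1, 2)) = Pow(Add(Add(2, Mul(-1, Pow(Add(-5, 0), 2))), 27767), Rational(1, 2)) = Pow(Add(Add(2, Mul(-1, Pow(-5, 2))), 27767), Rational(1, 2)) = Pow(Add(Add(2, Mul(-1, 25)), 27767), Rational(1, 2)) = Pow(Add(Add(2, -25), 27767), Rational(1, 2)) = Pow(Add(-23, 27767), Rational(1, 2)) = Pow(27744, Rational(1, 2)) = Mul(68, Pow(6, Rational(1, 2)))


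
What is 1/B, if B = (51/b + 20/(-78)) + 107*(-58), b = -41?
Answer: -1599/9925793 ≈ -0.00016110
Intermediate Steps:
B = -9925793/1599 (B = (51/(-41) + 20/(-78)) + 107*(-58) = (51*(-1/41) + 20*(-1/78)) - 6206 = (-51/41 - 10/39) - 6206 = -2399/1599 - 6206 = -9925793/1599 ≈ -6207.5)
1/B = 1/(-9925793/1599) = -1599/9925793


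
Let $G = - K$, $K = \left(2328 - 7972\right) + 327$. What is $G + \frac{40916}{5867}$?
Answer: $\frac{31235755}{5867} \approx 5324.0$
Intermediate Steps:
$K = -5317$ ($K = -5644 + 327 = -5317$)
$G = 5317$ ($G = \left(-1\right) \left(-5317\right) = 5317$)
$G + \frac{40916}{5867} = 5317 + \frac{40916}{5867} = \frac{31235755}{5867}$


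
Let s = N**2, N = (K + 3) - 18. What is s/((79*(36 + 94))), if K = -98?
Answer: 12769/10270 ≈ 1.2433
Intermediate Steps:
N = -113 (N = (-98 + 3) - 18 = -95 - 18 = -113)
s = 12769 (s = (-113)**2 = 12769)
s/((79*(36 + 94))) = 12769/((79*(36 + 94))) = 12769/((79*130)) = 12769/10270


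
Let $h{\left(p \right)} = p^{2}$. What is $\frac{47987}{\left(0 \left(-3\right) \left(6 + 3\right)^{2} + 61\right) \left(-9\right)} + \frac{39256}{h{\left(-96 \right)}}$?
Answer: $- \frac{5843009}{70272} \approx -83.148$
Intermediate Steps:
$\frac{47987}{\left(0 \left(-3\right) \left(6 + 3\right)^{2} + 61\right) \left(-9\right)} + \frac{39256}{h{\left(-96 \right)}} = \frac{47987}{\left(0 \left(-3\right) \left(6 + 3\right)^{2} + 61\right) \left(-9\right)} + \frac{39256}{\left(-96\right)^{2}} = \frac{47987}{\left(0 \cdot 9^{2} + 61\right) \left(-9\right)} + \frac{39256}{9216} = \frac{47987}{\left(0 \cdot 81 + 61\right) \left(-9\right)} + 39256 \cdot \frac{1}{9216} = \frac{47987}{\left(0 + 61\right) \left(-9\right)} + \frac{4907}{1152} = \frac{47987}{61 \left(-9\right)} + \frac{4907}{1152} = \frac{47987}{-549} + \frac{4907}{1152} = 47987 \left(- \frac{1}{549}\right) + \frac{4907}{1152} = - \frac{47987}{549} + \frac{4907}{1152} = - \frac{5843009}{70272}$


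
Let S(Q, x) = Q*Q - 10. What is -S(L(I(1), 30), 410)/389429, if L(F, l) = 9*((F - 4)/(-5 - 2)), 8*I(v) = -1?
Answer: -56849/1221249344 ≈ -4.6550e-5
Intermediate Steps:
I(v) = -⅛ (I(v) = (⅛)*(-1) = -⅛)
L(F, l) = 36/7 - 9*F/7 (L(F, l) = 9*((-4 + F)/(-7)) = 9*((-4 + F)*(-⅐)) = 9*(4/7 - F/7) = 36/7 - 9*F/7)
S(Q, x) = -10 + Q² (S(Q, x) = Q² - 10 = -10 + Q²)
-S(L(I(1), 30), 410)/389429 = -(-10 + (36/7 - 9/7*(-⅛))²)/389429 = -(-10 + (36/7 + 9/56)²)/389429 = -(-10 + (297/56)²)/389429 = -(-10 + 88209/3136)/389429 = -56849/(3136*389429) = -1*56849/1221249344 = -56849/1221249344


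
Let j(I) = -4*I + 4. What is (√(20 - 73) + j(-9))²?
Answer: (40 + I*√53)² ≈ 1547.0 + 582.41*I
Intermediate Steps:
j(I) = 4 - 4*I
(√(20 - 73) + j(-9))² = (√(20 - 73) + (4 - 4*(-9)))² = (√(-53) + (4 + 36))² = (I*√53 + 40)² = (40 + I*√53)²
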